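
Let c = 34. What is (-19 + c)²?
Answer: 225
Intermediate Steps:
(-19 + c)² = (-19 + 34)² = 15² = 225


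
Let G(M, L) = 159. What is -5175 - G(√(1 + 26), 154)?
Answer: -5334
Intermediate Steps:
-5175 - G(√(1 + 26), 154) = -5175 - 1*159 = -5175 - 159 = -5334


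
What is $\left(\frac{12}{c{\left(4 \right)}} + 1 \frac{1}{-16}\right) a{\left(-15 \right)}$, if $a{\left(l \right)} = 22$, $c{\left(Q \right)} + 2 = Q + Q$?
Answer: $\frac{341}{8} \approx 42.625$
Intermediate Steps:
$c{\left(Q \right)} = -2 + 2 Q$ ($c{\left(Q \right)} = -2 + \left(Q + Q\right) = -2 + 2 Q$)
$\left(\frac{12}{c{\left(4 \right)}} + 1 \frac{1}{-16}\right) a{\left(-15 \right)} = \left(\frac{12}{-2 + 2 \cdot 4} + 1 \frac{1}{-16}\right) 22 = \left(\frac{12}{-2 + 8} + 1 \left(- \frac{1}{16}\right)\right) 22 = \left(\frac{12}{6} - \frac{1}{16}\right) 22 = \left(12 \cdot \frac{1}{6} - \frac{1}{16}\right) 22 = \left(2 - \frac{1}{16}\right) 22 = \frac{31}{16} \cdot 22 = \frac{341}{8}$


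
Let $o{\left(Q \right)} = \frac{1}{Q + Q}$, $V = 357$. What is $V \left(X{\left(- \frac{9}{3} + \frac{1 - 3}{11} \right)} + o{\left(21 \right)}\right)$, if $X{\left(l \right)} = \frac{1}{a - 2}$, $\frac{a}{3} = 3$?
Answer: $\frac{119}{2} \approx 59.5$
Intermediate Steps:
$a = 9$ ($a = 3 \cdot 3 = 9$)
$o{\left(Q \right)} = \frac{1}{2 Q}$
$X{\left(l \right)} = \frac{1}{7}$ ($X{\left(l \right)} = \frac{1}{9 - 2} = \frac{1}{7}$)
$V \left(X{\left(- \frac{9}{3} + \frac{1 - 3}{11} \right)} + o{\left(21 \right)}\right) = 357 \left(\frac{1}{7} + \frac{1}{2 \cdot 21}\right) = 357 \left(\frac{1}{7} + \frac{1}{2} \cdot \frac{1}{21}\right) = 357 \left(\frac{1}{7} + \frac{1}{42}\right) = 357 \cdot \frac{1}{6} = \frac{119}{2}$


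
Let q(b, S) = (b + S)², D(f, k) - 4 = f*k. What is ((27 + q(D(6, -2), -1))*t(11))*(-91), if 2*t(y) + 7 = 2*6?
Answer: -24570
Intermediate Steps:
D(f, k) = 4 + f*k
q(b, S) = (S + b)²
t(y) = 5/2 (t(y) = -7/2 + (2*6)/2 = -7/2 + (½)*12 = -7/2 + 6 = 5/2)
((27 + q(D(6, -2), -1))*t(11))*(-91) = ((27 + (-1 + (4 + 6*(-2)))²)*(5/2))*(-91) = ((27 + (-1 + (4 - 12))²)*(5/2))*(-91) = ((27 + (-1 - 8)²)*(5/2))*(-91) = ((27 + (-9)²)*(5/2))*(-91) = ((27 + 81)*(5/2))*(-91) = (108*(5/2))*(-91) = 270*(-91) = -24570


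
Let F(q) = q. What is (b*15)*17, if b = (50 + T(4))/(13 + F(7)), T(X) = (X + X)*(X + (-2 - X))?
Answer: 867/2 ≈ 433.50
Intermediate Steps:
T(X) = -4*X (T(X) = (2*X)*(-2) = -4*X)
b = 17/10 (b = (50 - 4*4)/(13 + 7) = (50 - 16)/20 = 34*(1/20) = 17/10 ≈ 1.7000)
(b*15)*17 = ((17/10)*15)*17 = (51/2)*17 = 867/2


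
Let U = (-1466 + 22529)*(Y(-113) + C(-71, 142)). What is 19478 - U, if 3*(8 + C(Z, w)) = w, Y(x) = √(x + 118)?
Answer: -809000 - 21063*√5 ≈ -8.5610e+5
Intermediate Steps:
Y(x) = √(118 + x)
C(Z, w) = -8 + w/3
U = 828478 + 21063*√5 (U = (-1466 + 22529)*(√(118 - 113) + (-8 + (⅓)*142)) = 21063*(√5 + (-8 + 142/3)) = 21063*(√5 + 118/3) = 21063*(118/3 + √5) = 828478 + 21063*√5 ≈ 8.7558e+5)
19478 - U = 19478 - (828478 + 21063*√5) = 19478 + (-828478 - 21063*√5) = -809000 - 21063*√5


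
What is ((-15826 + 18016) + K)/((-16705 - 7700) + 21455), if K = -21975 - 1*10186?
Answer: 29971/2950 ≈ 10.160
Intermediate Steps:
K = -32161 (K = -21975 - 10186 = -32161)
((-15826 + 18016) + K)/((-16705 - 7700) + 21455) = ((-15826 + 18016) - 32161)/((-16705 - 7700) + 21455) = (2190 - 32161)/(-24405 + 21455) = -29971/(-2950) = -29971*(-1/2950) = 29971/2950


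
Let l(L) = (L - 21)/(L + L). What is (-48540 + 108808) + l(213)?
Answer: 4279060/71 ≈ 60268.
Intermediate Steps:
l(L) = (-21 + L)/(2*L) (l(L) = (-21 + L)/((2*L)) = (-21 + L)*(1/(2*L)) = (-21 + L)/(2*L))
(-48540 + 108808) + l(213) = (-48540 + 108808) + (½)*(-21 + 213)/213 = 60268 + (½)*(1/213)*192 = 60268 + 32/71 = 4279060/71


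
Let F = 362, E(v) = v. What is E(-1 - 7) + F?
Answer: 354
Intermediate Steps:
E(-1 - 7) + F = (-1 - 7) + 362 = -8 + 362 = 354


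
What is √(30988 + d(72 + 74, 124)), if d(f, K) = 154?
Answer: √31142 ≈ 176.47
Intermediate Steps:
√(30988 + d(72 + 74, 124)) = √(30988 + 154) = √31142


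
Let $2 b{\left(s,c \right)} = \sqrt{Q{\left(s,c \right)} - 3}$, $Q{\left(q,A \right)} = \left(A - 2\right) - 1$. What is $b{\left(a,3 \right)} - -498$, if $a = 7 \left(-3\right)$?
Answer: $498 + \frac{i \sqrt{3}}{2} \approx 498.0 + 0.86602 i$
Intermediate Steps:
$a = -21$
$Q{\left(q,A \right)} = -3 + A$ ($Q{\left(q,A \right)} = \left(-2 + A\right) - 1 = -3 + A$)
$b{\left(s,c \right)} = \frac{\sqrt{-6 + c}}{2}$ ($b{\left(s,c \right)} = \frac{\sqrt{\left(-3 + c\right) - 3}}{2} = \frac{\sqrt{-6 + c}}{2}$)
$b{\left(a,3 \right)} - -498 = \frac{\sqrt{-6 + 3}}{2} - -498 = \frac{\sqrt{-3}}{2} + 498 = \frac{i \sqrt{3}}{2} + 498 = 498 + \frac{i \sqrt{3}}{2}$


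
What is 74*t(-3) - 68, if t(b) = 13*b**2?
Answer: 8590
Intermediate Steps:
74*t(-3) - 68 = 74*(13*(-3)**2) - 68 = 74*(13*9) - 68 = 74*117 - 68 = 8658 - 68 = 8590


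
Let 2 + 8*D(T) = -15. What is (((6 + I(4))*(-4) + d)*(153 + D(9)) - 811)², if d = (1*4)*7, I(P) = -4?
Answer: 19474569/4 ≈ 4.8686e+6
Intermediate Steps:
D(T) = -17/8 (D(T) = -¼ + (⅛)*(-15) = -¼ - 15/8 = -17/8)
d = 28 (d = 4*7 = 28)
(((6 + I(4))*(-4) + d)*(153 + D(9)) - 811)² = (((6 - 4)*(-4) + 28)*(153 - 17/8) - 811)² = ((2*(-4) + 28)*(1207/8) - 811)² = ((-8 + 28)*(1207/8) - 811)² = (20*(1207/8) - 811)² = (6035/2 - 811)² = (4413/2)² = 19474569/4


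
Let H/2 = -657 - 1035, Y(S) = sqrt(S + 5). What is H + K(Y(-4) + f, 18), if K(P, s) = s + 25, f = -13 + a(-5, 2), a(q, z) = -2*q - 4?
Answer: -3341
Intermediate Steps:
a(q, z) = -4 - 2*q
Y(S) = sqrt(5 + S)
f = -7 (f = -13 + (-4 - 2*(-5)) = -13 + (-4 + 10) = -13 + 6 = -7)
K(P, s) = 25 + s
H = -3384 (H = 2*(-657 - 1035) = 2*(-1692) = -3384)
H + K(Y(-4) + f, 18) = -3384 + (25 + 18) = -3384 + 43 = -3341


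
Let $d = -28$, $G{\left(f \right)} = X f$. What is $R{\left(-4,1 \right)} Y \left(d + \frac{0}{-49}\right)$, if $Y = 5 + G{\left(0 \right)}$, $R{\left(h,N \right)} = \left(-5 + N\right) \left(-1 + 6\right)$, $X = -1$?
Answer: $2800$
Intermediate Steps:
$G{\left(f \right)} = - f$
$R{\left(h,N \right)} = -25 + 5 N$ ($R{\left(h,N \right)} = \left(-5 + N\right) 5 = -25 + 5 N$)
$Y = 5$ ($Y = 5 - 0 = 5 + 0 = 5$)
$R{\left(-4,1 \right)} Y \left(d + \frac{0}{-49}\right) = \left(-25 + 5 \cdot 1\right) 5 \left(-28 + \frac{0}{-49}\right) = \left(-25 + 5\right) 5 \left(-28 + 0 \left(- \frac{1}{49}\right)\right) = \left(-20\right) 5 \left(-28 + 0\right) = \left(-100\right) \left(-28\right) = 2800$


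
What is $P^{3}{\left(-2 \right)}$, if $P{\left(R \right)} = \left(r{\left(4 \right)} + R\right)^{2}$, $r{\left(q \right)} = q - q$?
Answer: $64$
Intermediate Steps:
$r{\left(q \right)} = 0$
$P{\left(R \right)} = R^{2}$ ($P{\left(R \right)} = \left(0 + R\right)^{2} = R^{2}$)
$P^{3}{\left(-2 \right)} = \left(\left(-2\right)^{2}\right)^{3} = 4^{3} = 64$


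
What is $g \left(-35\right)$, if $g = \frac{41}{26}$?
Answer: $- \frac{1435}{26} \approx -55.192$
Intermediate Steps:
$g = \frac{41}{26}$ ($g = 41 \cdot \frac{1}{26} = \frac{41}{26} \approx 1.5769$)
$g \left(-35\right) = \frac{41}{26} \left(-35\right) = - \frac{1435}{26}$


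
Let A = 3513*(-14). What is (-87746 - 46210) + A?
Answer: -183138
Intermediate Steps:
A = -49182
(-87746 - 46210) + A = (-87746 - 46210) - 49182 = -133956 - 49182 = -183138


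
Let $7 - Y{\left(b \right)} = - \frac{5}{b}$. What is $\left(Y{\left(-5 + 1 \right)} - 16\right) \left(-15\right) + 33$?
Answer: $\frac{747}{4} \approx 186.75$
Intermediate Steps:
$Y{\left(b \right)} = 7 + \frac{5}{b}$ ($Y{\left(b \right)} = 7 - - \frac{5}{b} = 7 + \frac{5}{b}$)
$\left(Y{\left(-5 + 1 \right)} - 16\right) \left(-15\right) + 33 = \left(\left(7 + \frac{5}{-5 + 1}\right) - 16\right) \left(-15\right) + 33 = \left(\left(7 + \frac{5}{-4}\right) - 16\right) \left(-15\right) + 33 = \left(\left(7 + 5 \left(- \frac{1}{4}\right)\right) - 16\right) \left(-15\right) + 33 = \left(\left(7 - \frac{5}{4}\right) - 16\right) \left(-15\right) + 33 = \left(\frac{23}{4} - 16\right) \left(-15\right) + 33 = \left(- \frac{41}{4}\right) \left(-15\right) + 33 = \frac{615}{4} + 33 = \frac{747}{4}$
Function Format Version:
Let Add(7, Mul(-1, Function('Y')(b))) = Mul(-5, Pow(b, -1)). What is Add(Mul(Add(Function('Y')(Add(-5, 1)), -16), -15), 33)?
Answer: Rational(747, 4) ≈ 186.75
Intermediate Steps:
Function('Y')(b) = Add(7, Mul(5, Pow(b, -1))) (Function('Y')(b) = Add(7, Mul(-1, Mul(-5, Pow(b, -1)))) = Add(7, Mul(5, Pow(b, -1))))
Add(Mul(Add(Function('Y')(Add(-5, 1)), -16), -15), 33) = Add(Mul(Add(Add(7, Mul(5, Pow(Add(-5, 1), -1))), -16), -15), 33) = Add(Mul(Add(Add(7, Mul(5, Pow(-4, -1))), -16), -15), 33) = Add(Mul(Add(Add(7, Mul(5, Rational(-1, 4))), -16), -15), 33) = Add(Mul(Add(Add(7, Rational(-5, 4)), -16), -15), 33) = Add(Mul(Add(Rational(23, 4), -16), -15), 33) = Add(Mul(Rational(-41, 4), -15), 33) = Add(Rational(615, 4), 33) = Rational(747, 4)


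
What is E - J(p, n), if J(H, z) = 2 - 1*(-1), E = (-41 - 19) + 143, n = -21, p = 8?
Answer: 80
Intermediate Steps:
E = 83 (E = -60 + 143 = 83)
J(H, z) = 3 (J(H, z) = 2 + 1 = 3)
E - J(p, n) = 83 - 1*3 = 83 - 3 = 80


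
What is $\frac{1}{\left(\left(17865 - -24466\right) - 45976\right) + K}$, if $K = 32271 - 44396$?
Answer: $- \frac{1}{15770} \approx -6.3412 \cdot 10^{-5}$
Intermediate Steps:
$K = -12125$ ($K = 32271 - 44396 = -12125$)
$\frac{1}{\left(\left(17865 - -24466\right) - 45976\right) + K} = \frac{1}{\left(\left(17865 - -24466\right) - 45976\right) - 12125} = \frac{1}{\left(\left(17865 + 24466\right) - 45976\right) - 12125} = \frac{1}{\left(42331 - 45976\right) - 12125} = \frac{1}{-3645 - 12125} = \frac{1}{-15770} = - \frac{1}{15770}$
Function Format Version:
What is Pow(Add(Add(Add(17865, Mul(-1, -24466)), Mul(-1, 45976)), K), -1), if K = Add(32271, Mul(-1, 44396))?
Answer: Rational(-1, 15770) ≈ -6.3412e-5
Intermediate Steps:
K = -12125 (K = Add(32271, -44396) = -12125)
Pow(Add(Add(Add(17865, Mul(-1, -24466)), Mul(-1, 45976)), K), -1) = Pow(Add(Add(Add(17865, Mul(-1, -24466)), Mul(-1, 45976)), -12125), -1) = Pow(Add(Add(Add(17865, 24466), -45976), -12125), -1) = Pow(Add(Add(42331, -45976), -12125), -1) = Pow(Add(-3645, -12125), -1) = Pow(-15770, -1) = Rational(-1, 15770)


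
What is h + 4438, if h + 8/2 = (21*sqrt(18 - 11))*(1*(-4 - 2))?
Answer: 4434 - 126*sqrt(7) ≈ 4100.6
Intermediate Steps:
h = -4 - 126*sqrt(7) (h = -4 + (21*sqrt(18 - 11))*(1*(-4 - 2)) = -4 + (21*sqrt(7))*(1*(-6)) = -4 + (21*sqrt(7))*(-6) = -4 - 126*sqrt(7) ≈ -337.36)
h + 4438 = (-4 - 126*sqrt(7)) + 4438 = 4434 - 126*sqrt(7)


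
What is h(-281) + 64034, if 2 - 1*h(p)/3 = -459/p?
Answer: 17993863/281 ≈ 64035.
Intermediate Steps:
h(p) = 6 + 1377/p (h(p) = 6 - (-1377)/p = 6 + 1377/p)
h(-281) + 64034 = (6 + 1377/(-281)) + 64034 = (6 + 1377*(-1/281)) + 64034 = (6 - 1377/281) + 64034 = 309/281 + 64034 = 17993863/281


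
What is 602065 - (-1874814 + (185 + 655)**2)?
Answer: 1771279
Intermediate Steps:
602065 - (-1874814 + (185 + 655)**2) = 602065 - (-1874814 + 840**2) = 602065 - (-1874814 + 705600) = 602065 - 1*(-1169214) = 602065 + 1169214 = 1771279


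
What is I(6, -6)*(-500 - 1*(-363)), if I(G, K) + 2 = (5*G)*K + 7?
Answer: 23975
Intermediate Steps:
I(G, K) = 5 + 5*G*K (I(G, K) = -2 + ((5*G)*K + 7) = -2 + (5*G*K + 7) = -2 + (7 + 5*G*K) = 5 + 5*G*K)
I(6, -6)*(-500 - 1*(-363)) = (5 + 5*6*(-6))*(-500 - 1*(-363)) = (5 - 180)*(-500 + 363) = -175*(-137) = 23975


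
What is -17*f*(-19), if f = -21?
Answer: -6783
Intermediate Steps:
-17*f*(-19) = -17*(-21)*(-19) = 357*(-19) = -6783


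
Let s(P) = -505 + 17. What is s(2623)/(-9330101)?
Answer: 488/9330101 ≈ 5.2304e-5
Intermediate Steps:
s(P) = -488
s(2623)/(-9330101) = -488/(-9330101) = -488*(-1/9330101) = 488/9330101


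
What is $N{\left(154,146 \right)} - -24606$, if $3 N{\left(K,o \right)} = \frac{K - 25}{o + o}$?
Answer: $\frac{7184995}{292} \approx 24606.0$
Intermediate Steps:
$N{\left(K,o \right)} = \frac{-25 + K}{6 o}$ ($N{\left(K,o \right)} = \frac{\left(K - 25\right) \frac{1}{o + o}}{3} = \frac{\left(-25 + K\right) \frac{1}{2 o}}{3} = \frac{\frac{1}{2} \frac{1}{o} \left(-25 + K\right)}{3} = \frac{-25 + K}{6 o}$)
$N{\left(154,146 \right)} - -24606 = \frac{-25 + 154}{6 \cdot 146} - -24606 = \frac{1}{6} \cdot \frac{1}{146} \cdot 129 + 24606 = \frac{43}{292} + 24606 = \frac{7184995}{292}$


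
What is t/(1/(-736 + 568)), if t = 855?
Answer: -143640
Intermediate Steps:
t/(1/(-736 + 568)) = 855/(1/(-736 + 568)) = 855/(1/(-168)) = 855/(-1/168) = 855*(-168) = -143640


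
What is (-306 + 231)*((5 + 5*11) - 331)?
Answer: 20325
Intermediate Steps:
(-306 + 231)*((5 + 5*11) - 331) = -75*((5 + 55) - 331) = -75*(60 - 331) = -75*(-271) = 20325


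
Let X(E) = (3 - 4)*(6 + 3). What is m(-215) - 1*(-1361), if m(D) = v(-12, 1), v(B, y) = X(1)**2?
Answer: 1442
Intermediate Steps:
X(E) = -9 (X(E) = -1*9 = -9)
v(B, y) = 81 (v(B, y) = (-9)**2 = 81)
m(D) = 81
m(-215) - 1*(-1361) = 81 - 1*(-1361) = 81 + 1361 = 1442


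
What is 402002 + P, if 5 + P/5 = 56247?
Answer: 683212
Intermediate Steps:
P = 281210 (P = -25 + 5*56247 = -25 + 281235 = 281210)
402002 + P = 402002 + 281210 = 683212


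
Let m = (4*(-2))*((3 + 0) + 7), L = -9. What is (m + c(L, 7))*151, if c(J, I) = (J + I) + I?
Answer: -11325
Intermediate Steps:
c(J, I) = J + 2*I (c(J, I) = (I + J) + I = J + 2*I)
m = -80 (m = -8*(3 + 7) = -8*10 = -80)
(m + c(L, 7))*151 = (-80 + (-9 + 2*7))*151 = (-80 + (-9 + 14))*151 = (-80 + 5)*151 = -75*151 = -11325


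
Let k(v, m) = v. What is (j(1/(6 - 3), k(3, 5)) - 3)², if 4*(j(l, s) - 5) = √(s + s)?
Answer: 35/8 + √6 ≈ 6.8245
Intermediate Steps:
j(l, s) = 5 + √2*√s/4 (j(l, s) = 5 + √(s + s)/4 = 5 + √(2*s)/4 = 5 + (√2*√s)/4 = 5 + √2*√s/4)
(j(1/(6 - 3), k(3, 5)) - 3)² = ((5 + √2*√3/4) - 3)² = ((5 + √6/4) - 3)² = (2 + √6/4)²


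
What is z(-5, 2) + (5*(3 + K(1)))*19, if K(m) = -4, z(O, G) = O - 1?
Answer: -101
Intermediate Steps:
z(O, G) = -1 + O
z(-5, 2) + (5*(3 + K(1)))*19 = (-1 - 5) + (5*(3 - 4))*19 = -6 + (5*(-1))*19 = -6 - 5*19 = -6 - 95 = -101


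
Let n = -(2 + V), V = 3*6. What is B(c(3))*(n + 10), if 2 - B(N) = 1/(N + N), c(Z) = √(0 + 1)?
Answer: -15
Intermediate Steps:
c(Z) = 1 (c(Z) = √1 = 1)
B(N) = 2 - 1/(2*N) (B(N) = 2 - 1/(N + N) = 2 - 1/(2*N))
V = 18
n = -20 (n = -(2 + 18) = -1*20 = -20)
B(c(3))*(n + 10) = (2 - ½/1)*(-20 + 10) = (2 - ½*1)*(-10) = (2 - ½)*(-10) = (3/2)*(-10) = -15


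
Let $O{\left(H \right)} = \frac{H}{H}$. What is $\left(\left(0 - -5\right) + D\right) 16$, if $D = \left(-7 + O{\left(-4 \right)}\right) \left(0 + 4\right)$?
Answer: $-304$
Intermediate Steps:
$O{\left(H \right)} = 1$
$D = -24$ ($D = \left(-7 + 1\right) \left(0 + 4\right) = \left(-6\right) 4 = -24$)
$\left(\left(0 - -5\right) + D\right) 16 = \left(\left(0 - -5\right) - 24\right) 16 = \left(\left(0 + 5\right) - 24\right) 16 = \left(5 - 24\right) 16 = \left(-19\right) 16 = -304$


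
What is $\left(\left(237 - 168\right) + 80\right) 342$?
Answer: $50958$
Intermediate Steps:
$\left(\left(237 - 168\right) + 80\right) 342 = \left(69 + 80\right) 342 = 149 \cdot 342 = 50958$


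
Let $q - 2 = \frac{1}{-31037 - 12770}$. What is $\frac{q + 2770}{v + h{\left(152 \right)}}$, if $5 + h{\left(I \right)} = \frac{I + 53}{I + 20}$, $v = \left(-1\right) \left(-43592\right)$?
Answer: $\frac{20886476516}{328428482383} \approx 0.063595$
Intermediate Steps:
$v = 43592$
$h{\left(I \right)} = -5 + \frac{53 + I}{20 + I}$ ($h{\left(I \right)} = -5 + \frac{I + 53}{I + 20} = -5 + \frac{53 + I}{20 + I}$)
$q = \frac{87613}{43807}$ ($q = 2 + \frac{1}{-31037 - 12770} = 2 + \frac{1}{-43807} = 2 - \frac{1}{43807} = \frac{87613}{43807} \approx 2.0$)
$\frac{q + 2770}{v + h{\left(152 \right)}} = \frac{\frac{87613}{43807} + 2770}{43592 + \frac{-47 - 608}{20 + 152}} = \frac{121433003}{43807 \left(43592 + \frac{-47 - 608}{172}\right)} = \frac{121433003}{43807 \left(43592 + \frac{1}{172} \left(-655\right)\right)} = \frac{121433003}{43807 \left(43592 - \frac{655}{172}\right)} = \frac{121433003}{43807 \cdot \frac{7497169}{172}} = \frac{121433003}{43807} \cdot \frac{172}{7497169} = \frac{20886476516}{328428482383}$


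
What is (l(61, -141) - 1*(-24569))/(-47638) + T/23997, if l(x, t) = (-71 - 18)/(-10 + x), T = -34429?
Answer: -6317395834/3238979077 ≈ -1.9504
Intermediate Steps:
l(x, t) = -89/(-10 + x)
(l(61, -141) - 1*(-24569))/(-47638) + T/23997 = (-89/(-10 + 61) - 1*(-24569))/(-47638) - 34429/23997 = (-89/51 + 24569)*(-1/47638) - 34429*1/23997 = (-89*1/51 + 24569)*(-1/47638) - 34429/23997 = (-89/51 + 24569)*(-1/47638) - 34429/23997 = (1252930/51)*(-1/47638) - 34429/23997 = -626465/1214769 - 34429/23997 = -6317395834/3238979077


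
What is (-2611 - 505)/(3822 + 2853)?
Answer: -3116/6675 ≈ -0.46682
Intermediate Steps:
(-2611 - 505)/(3822 + 2853) = -3116/6675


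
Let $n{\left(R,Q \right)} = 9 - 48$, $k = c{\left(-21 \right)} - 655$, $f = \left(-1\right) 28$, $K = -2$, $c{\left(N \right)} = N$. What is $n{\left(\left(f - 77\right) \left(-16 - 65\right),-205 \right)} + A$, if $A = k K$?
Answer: $1313$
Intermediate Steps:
$f = -28$
$k = -676$ ($k = -21 - 655 = -676$)
$n{\left(R,Q \right)} = -39$ ($n{\left(R,Q \right)} = 9 - 48 = -39$)
$A = 1352$ ($A = \left(-676\right) \left(-2\right) = 1352$)
$n{\left(\left(f - 77\right) \left(-16 - 65\right),-205 \right)} + A = -39 + 1352 = 1313$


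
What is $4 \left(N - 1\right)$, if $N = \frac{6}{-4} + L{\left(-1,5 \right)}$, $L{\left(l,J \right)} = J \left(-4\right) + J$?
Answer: $-70$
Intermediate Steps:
$L{\left(l,J \right)} = - 3 J$ ($L{\left(l,J \right)} = - 4 J + J = - 3 J$)
$N = - \frac{33}{2}$ ($N = \frac{6}{-4} - 15 = 6 \left(- \frac{1}{4}\right) - 15 = - \frac{3}{2} - 15 = - \frac{33}{2} \approx -16.5$)
$4 \left(N - 1\right) = 4 \left(- \frac{33}{2} - 1\right) = 4 \left(- \frac{35}{2}\right) = -70$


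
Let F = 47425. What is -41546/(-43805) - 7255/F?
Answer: 66100551/83098085 ≈ 0.79545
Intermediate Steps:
-41546/(-43805) - 7255/F = -41546/(-43805) - 7255/47425 = -41546*(-1/43805) - 7255*1/47425 = 41546/43805 - 1451/9485 = 66100551/83098085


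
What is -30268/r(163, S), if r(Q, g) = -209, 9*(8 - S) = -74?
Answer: 30268/209 ≈ 144.82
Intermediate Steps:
S = 146/9 (S = 8 - ⅑*(-74) = 8 + 74/9 = 146/9 ≈ 16.222)
-30268/r(163, S) = -30268/(-209) = -30268*(-1/209) = 30268/209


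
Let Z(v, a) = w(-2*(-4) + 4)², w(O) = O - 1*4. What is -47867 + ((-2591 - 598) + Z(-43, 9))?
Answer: -50992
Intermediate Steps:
w(O) = -4 + O (w(O) = O - 4 = -4 + O)
Z(v, a) = 64 (Z(v, a) = (-4 + (-2*(-4) + 4))² = (-4 + (8 + 4))² = (-4 + 12)² = 8² = 64)
-47867 + ((-2591 - 598) + Z(-43, 9)) = -47867 + ((-2591 - 598) + 64) = -47867 + (-3189 + 64) = -47867 - 3125 = -50992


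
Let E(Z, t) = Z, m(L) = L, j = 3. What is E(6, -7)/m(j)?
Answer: 2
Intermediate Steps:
E(6, -7)/m(j) = 6/3 = 6*(1/3) = 2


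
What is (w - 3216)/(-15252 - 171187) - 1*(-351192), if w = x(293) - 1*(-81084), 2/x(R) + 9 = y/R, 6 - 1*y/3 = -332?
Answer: 106267235443246/302590497 ≈ 3.5119e+5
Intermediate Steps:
y = 1014 (y = 18 - 3*(-332) = 18 + 996 = 1014)
x(R) = 2/(-9 + 1014/R)
w = 131598746/1623 (w = -2*293/(-1014 + 9*293) - 1*(-81084) = -2*293/(-1014 + 2637) + 81084 = -2*293/1623 + 81084 = -2*293*1/1623 + 81084 = -586/1623 + 81084 = 131598746/1623 ≈ 81084.)
(w - 3216)/(-15252 - 171187) - 1*(-351192) = (131598746/1623 - 3216)/(-15252 - 171187) - 1*(-351192) = (126379178/1623)/(-186439) + 351192 = (126379178/1623)*(-1/186439) + 351192 = -126379178/302590497 + 351192 = 106267235443246/302590497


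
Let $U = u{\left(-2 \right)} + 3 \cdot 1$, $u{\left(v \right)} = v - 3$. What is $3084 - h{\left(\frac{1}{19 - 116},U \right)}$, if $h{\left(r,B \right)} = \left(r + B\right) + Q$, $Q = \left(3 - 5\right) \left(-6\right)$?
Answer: $\frac{298179}{97} \approx 3074.0$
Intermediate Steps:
$u{\left(v \right)} = -3 + v$
$Q = 12$ ($Q = \left(-2\right) \left(-6\right) = 12$)
$U = -2$ ($U = \left(-3 - 2\right) + 3 \cdot 1 = -5 + 3 = -2$)
$h{\left(r,B \right)} = 12 + B + r$ ($h{\left(r,B \right)} = \left(r + B\right) + 12 = \left(B + r\right) + 12 = 12 + B + r$)
$3084 - h{\left(\frac{1}{19 - 116},U \right)} = 3084 - \left(12 - 2 + \frac{1}{19 - 116}\right) = 3084 - \left(12 - 2 + \frac{1}{-97}\right) = 3084 - \left(12 - 2 - \frac{1}{97}\right) = 3084 - \frac{969}{97} = \frac{298179}{97}$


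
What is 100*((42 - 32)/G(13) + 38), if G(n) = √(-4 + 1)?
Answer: 3800 - 1000*I*√3/3 ≈ 3800.0 - 577.35*I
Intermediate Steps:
G(n) = I*√3 (G(n) = √(-3) = I*√3)
100*((42 - 32)/G(13) + 38) = 100*((42 - 32)/((I*√3)) + 38) = 100*(10*(-I*√3/3) + 38) = 100*(-10*I*√3/3 + 38) = 100*(38 - 10*I*√3/3) = 3800 - 1000*I*√3/3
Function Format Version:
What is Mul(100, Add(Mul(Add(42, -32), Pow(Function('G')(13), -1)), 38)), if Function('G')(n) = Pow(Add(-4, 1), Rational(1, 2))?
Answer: Add(3800, Mul(Rational(-1000, 3), I, Pow(3, Rational(1, 2)))) ≈ Add(3800.0, Mul(-577.35, I))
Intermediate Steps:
Function('G')(n) = Mul(I, Pow(3, Rational(1, 2))) (Function('G')(n) = Pow(-3, Rational(1, 2)) = Mul(I, Pow(3, Rational(1, 2))))
Mul(100, Add(Mul(Add(42, -32), Pow(Function('G')(13), -1)), 38)) = Mul(100, Add(Mul(Add(42, -32), Pow(Mul(I, Pow(3, Rational(1, 2))), -1)), 38)) = Mul(100, Add(Mul(10, Mul(Rational(-1, 3), I, Pow(3, Rational(1, 2)))), 38)) = Mul(100, Add(Mul(Rational(-10, 3), I, Pow(3, Rational(1, 2))), 38)) = Mul(100, Add(38, Mul(Rational(-10, 3), I, Pow(3, Rational(1, 2))))) = Add(3800, Mul(Rational(-1000, 3), I, Pow(3, Rational(1, 2))))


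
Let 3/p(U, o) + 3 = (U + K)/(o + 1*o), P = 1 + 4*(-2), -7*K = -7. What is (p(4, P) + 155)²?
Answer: 52461049/2209 ≈ 23749.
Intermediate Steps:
K = 1 (K = -⅐*(-7) = 1)
P = -7 (P = 1 - 8 = -7)
p(U, o) = 3/(-3 + (1 + U)/(2*o)) (p(U, o) = 3/(-3 + (U + 1)/(o + 1*o)) = 3/(-3 + (1 + U)/(o + o)) = 3/(-3 + (1 + U)/((2*o))) = 3/(-3 + (1 + U)*(1/(2*o))) = 3/(-3 + (1 + U)/(2*o)))
(p(4, P) + 155)² = (6*(-7)/(1 + 4 - 6*(-7)) + 155)² = (6*(-7)/(1 + 4 + 42) + 155)² = (6*(-7)/47 + 155)² = (6*(-7)*(1/47) + 155)² = (-42/47 + 155)² = (7243/47)² = 52461049/2209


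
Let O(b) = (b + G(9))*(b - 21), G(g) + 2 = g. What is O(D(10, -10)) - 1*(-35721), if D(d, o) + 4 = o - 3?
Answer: 36101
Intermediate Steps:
D(d, o) = -7 + o (D(d, o) = -4 + (o - 3) = -4 + (-3 + o) = -7 + o)
G(g) = -2 + g
O(b) = (-21 + b)*(7 + b) (O(b) = (b + (-2 + 9))*(b - 21) = (b + 7)*(-21 + b) = (7 + b)*(-21 + b) = (-21 + b)*(7 + b))
O(D(10, -10)) - 1*(-35721) = (-147 + (-7 - 10)² - 14*(-7 - 10)) - 1*(-35721) = (-147 + (-17)² - 14*(-17)) + 35721 = (-147 + 289 + 238) + 35721 = 380 + 35721 = 36101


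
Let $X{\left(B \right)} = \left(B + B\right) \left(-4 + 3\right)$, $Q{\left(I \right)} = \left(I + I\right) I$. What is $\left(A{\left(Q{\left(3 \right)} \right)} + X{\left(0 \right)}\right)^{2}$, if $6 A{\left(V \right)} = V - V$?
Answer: $0$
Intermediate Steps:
$Q{\left(I \right)} = 2 I^{2}$ ($Q{\left(I \right)} = 2 I I = 2 I^{2}$)
$A{\left(V \right)} = 0$ ($A{\left(V \right)} = \frac{V - V}{6} = \frac{1}{6} \cdot 0 = 0$)
$X{\left(B \right)} = - 2 B$ ($X{\left(B \right)} = 2 B \left(-1\right) = - 2 B$)
$\left(A{\left(Q{\left(3 \right)} \right)} + X{\left(0 \right)}\right)^{2} = \left(0 - 0\right)^{2} = \left(0 + 0\right)^{2} = 0^{2} = 0$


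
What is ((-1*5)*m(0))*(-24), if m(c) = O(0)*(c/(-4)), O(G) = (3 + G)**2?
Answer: 0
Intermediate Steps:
m(c) = -9*c/4 (m(c) = (3 + 0)**2*(c/(-4)) = 3**2*(c*(-1/4)) = 9*(-c/4) = -9*c/4)
((-1*5)*m(0))*(-24) = ((-1*5)*(-9/4*0))*(-24) = -5*0*(-24) = 0*(-24) = 0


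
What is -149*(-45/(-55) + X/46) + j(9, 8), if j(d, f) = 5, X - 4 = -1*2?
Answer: -31217/253 ≈ -123.39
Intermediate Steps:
X = 2 (X = 4 - 1*2 = 4 - 2 = 2)
-149*(-45/(-55) + X/46) + j(9, 8) = -149*(-45/(-55) + 2/46) + 5 = -149*(-45*(-1/55) + 2*(1/46)) + 5 = -149*(9/11 + 1/23) + 5 = -149*218/253 + 5 = -32482/253 + 5 = -31217/253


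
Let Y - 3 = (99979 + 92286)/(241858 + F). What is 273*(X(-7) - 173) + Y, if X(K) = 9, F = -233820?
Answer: -359660957/8038 ≈ -44745.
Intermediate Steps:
Y = 216379/8038 (Y = 3 + (99979 + 92286)/(241858 - 233820) = 3 + 192265/8038 = 216379/8038 ≈ 26.919)
273*(X(-7) - 173) + Y = 273*(9 - 173) + 216379/8038 = 273*(-164) + 216379/8038 = -44772 + 216379/8038 = -359660957/8038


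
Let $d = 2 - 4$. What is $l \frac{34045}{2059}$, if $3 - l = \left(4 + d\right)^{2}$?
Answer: $- \frac{34045}{2059} \approx -16.535$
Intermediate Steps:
$d = -2$ ($d = 2 - 4 = -2$)
$l = -1$ ($l = 3 - \left(4 - 2\right)^{2} = 3 - 2^{2} = 3 - 4 = -1$)
$l \frac{34045}{2059} = - \frac{34045}{2059}$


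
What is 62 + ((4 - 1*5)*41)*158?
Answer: -6416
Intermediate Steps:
62 + ((4 - 1*5)*41)*158 = 62 + ((4 - 5)*41)*158 = 62 - 1*41*158 = 62 - 41*158 = 62 - 6478 = -6416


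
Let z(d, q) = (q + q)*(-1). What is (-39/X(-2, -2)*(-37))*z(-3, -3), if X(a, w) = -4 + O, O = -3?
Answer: -8658/7 ≈ -1236.9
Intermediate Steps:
z(d, q) = -2*q (z(d, q) = (2*q)*(-1) = -2*q)
X(a, w) = -7 (X(a, w) = -4 - 3 = -7)
(-39/X(-2, -2)*(-37))*z(-3, -3) = (-39/(-7)*(-37))*(-2*(-3)) = (-39*(-1/7)*(-37))*6 = ((39/7)*(-37))*6 = -1443/7*6 = -8658/7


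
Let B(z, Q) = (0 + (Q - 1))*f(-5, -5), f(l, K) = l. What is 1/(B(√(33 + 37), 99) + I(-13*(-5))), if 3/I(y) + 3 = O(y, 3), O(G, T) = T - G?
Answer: -65/31853 ≈ -0.0020406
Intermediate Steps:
B(z, Q) = 5 - 5*Q (B(z, Q) = (0 + (Q - 1))*(-5) = (0 + (-1 + Q))*(-5) = (-1 + Q)*(-5) = 5 - 5*Q)
I(y) = -3/y (I(y) = 3/(-3 + (3 - y)) = 3/((-y)) = 3*(-1/y) = -3/y)
1/(B(√(33 + 37), 99) + I(-13*(-5))) = 1/((5 - 5*99) - 3/((-13*(-5)))) = 1/((5 - 495) - 3/65) = 1/(-490 - 3*1/65) = 1/(-490 - 3/65) = 1/(-31853/65) = -65/31853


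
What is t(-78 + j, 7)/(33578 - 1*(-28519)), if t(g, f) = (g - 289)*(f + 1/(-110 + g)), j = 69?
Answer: -247936/7389543 ≈ -0.033552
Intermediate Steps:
t(g, f) = (-289 + g)*(f + 1/(-110 + g))
t(-78 + j, 7)/(33578 - 1*(-28519)) = ((-289 + (-78 + 69) + 31790*7 + 7*(-78 + 69)² - 399*7*(-78 + 69))/(-110 + (-78 + 69)))/(33578 - 1*(-28519)) = ((-289 - 9 + 222530 + 7*(-9)² - 399*7*(-9))/(-110 - 9))/(33578 + 28519) = ((-289 - 9 + 222530 + 7*81 + 25137)/(-119))/62097 = -(-289 - 9 + 222530 + 567 + 25137)/119*(1/62097) = -1/119*247936*(1/62097) = -247936/119*1/62097 = -247936/7389543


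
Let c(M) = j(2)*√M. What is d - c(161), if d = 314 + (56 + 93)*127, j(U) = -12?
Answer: 19237 + 12*√161 ≈ 19389.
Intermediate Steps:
d = 19237 (d = 314 + 149*127 = 314 + 18923 = 19237)
c(M) = -12*√M
d - c(161) = 19237 - (-12)*√161 = 19237 + 12*√161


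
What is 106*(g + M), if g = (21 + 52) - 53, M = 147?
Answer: 17702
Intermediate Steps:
g = 20 (g = 73 - 53 = 20)
106*(g + M) = 106*(20 + 147) = 106*167 = 17702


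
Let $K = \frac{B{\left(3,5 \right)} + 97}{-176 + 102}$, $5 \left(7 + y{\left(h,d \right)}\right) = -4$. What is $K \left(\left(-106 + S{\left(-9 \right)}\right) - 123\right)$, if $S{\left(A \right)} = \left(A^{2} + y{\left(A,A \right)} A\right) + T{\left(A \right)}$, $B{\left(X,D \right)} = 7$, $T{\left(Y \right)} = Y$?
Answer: $\frac{22568}{185} \approx 121.99$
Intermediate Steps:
$y{\left(h,d \right)} = - \frac{39}{5}$ ($y{\left(h,d \right)} = -7 + \frac{1}{5} \left(-4\right) = -7 - \frac{4}{5} = - \frac{39}{5}$)
$S{\left(A \right)} = A^{2} - \frac{34 A}{5}$ ($S{\left(A \right)} = \left(A^{2} - \frac{39 A}{5}\right) + A = A^{2} - \frac{34 A}{5}$)
$K = - \frac{52}{37}$ ($K = \frac{7 + 97}{-176 + 102} = \frac{104}{-74} = 104 \left(- \frac{1}{74}\right) = - \frac{52}{37} \approx -1.4054$)
$K \left(\left(-106 + S{\left(-9 \right)}\right) - 123\right) = - \frac{52 \left(\left(-106 + \frac{1}{5} \left(-9\right) \left(-34 + 5 \left(-9\right)\right)\right) - 123\right)}{37} = - \frac{52 \left(\left(-106 + \frac{1}{5} \left(-9\right) \left(-34 - 45\right)\right) - 123\right)}{37} = - \frac{52 \left(\left(-106 + \frac{1}{5} \left(-9\right) \left(-79\right)\right) - 123\right)}{37} = - \frac{52 \left(\left(-106 + \frac{711}{5}\right) - 123\right)}{37} = - \frac{52 \left(\frac{181}{5} - 123\right)}{37} = \left(- \frac{52}{37}\right) \left(- \frac{434}{5}\right) = \frac{22568}{185}$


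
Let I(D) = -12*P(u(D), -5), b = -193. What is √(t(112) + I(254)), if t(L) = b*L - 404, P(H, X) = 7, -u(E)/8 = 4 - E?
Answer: 6*I*√614 ≈ 148.67*I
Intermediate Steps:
u(E) = -32 + 8*E (u(E) = -8*(4 - E) = -32 + 8*E)
t(L) = -404 - 193*L (t(L) = -193*L - 404 = -404 - 193*L)
I(D) = -84 (I(D) = -12*7 = -84)
√(t(112) + I(254)) = √((-404 - 193*112) - 84) = √((-404 - 21616) - 84) = √(-22020 - 84) = √(-22104) = 6*I*√614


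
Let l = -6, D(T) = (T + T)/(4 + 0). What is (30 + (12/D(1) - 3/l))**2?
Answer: 11881/4 ≈ 2970.3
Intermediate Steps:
D(T) = T/2 (D(T) = (2*T)/4 = (2*T)*(1/4) = T/2)
(30 + (12/D(1) - 3/l))**2 = (30 + (12/(((1/2)*1)) - 3/(-6)))**2 = (30 + (12/(1/2) - 3*(-1/6)))**2 = (30 + (12*2 + 1/2))**2 = (30 + (24 + 1/2))**2 = (30 + 49/2)**2 = (109/2)**2 = 11881/4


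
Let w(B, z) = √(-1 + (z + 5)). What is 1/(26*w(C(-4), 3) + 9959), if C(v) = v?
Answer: 9959/99176949 - 26*√7/99176949 ≈ 9.9723e-5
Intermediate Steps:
w(B, z) = √(4 + z) (w(B, z) = √(-1 + (5 + z)) = √(4 + z))
1/(26*w(C(-4), 3) + 9959) = 1/(26*√(4 + 3) + 9959) = 1/(26*√7 + 9959) = 1/(9959 + 26*√7)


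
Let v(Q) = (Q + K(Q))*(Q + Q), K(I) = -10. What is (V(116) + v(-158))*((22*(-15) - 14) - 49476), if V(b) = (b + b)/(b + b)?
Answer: -2644893980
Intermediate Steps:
V(b) = 1 (V(b) = (2*b)/((2*b)) = (2*b)*(1/(2*b)) = 1)
v(Q) = 2*Q*(-10 + Q) (v(Q) = (Q - 10)*(Q + Q) = (-10 + Q)*(2*Q) = 2*Q*(-10 + Q))
(V(116) + v(-158))*((22*(-15) - 14) - 49476) = (1 + 2*(-158)*(-10 - 158))*((22*(-15) - 14) - 49476) = (1 + 2*(-158)*(-168))*((-330 - 14) - 49476) = (1 + 53088)*(-344 - 49476) = 53089*(-49820) = -2644893980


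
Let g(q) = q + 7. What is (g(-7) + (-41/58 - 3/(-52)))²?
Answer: 958441/2274064 ≈ 0.42147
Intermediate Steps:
g(q) = 7 + q
(g(-7) + (-41/58 - 3/(-52)))² = ((7 - 7) + (-41/58 - 3/(-52)))² = (0 + (-41*1/58 - 3*(-1/52)))² = (0 + (-41/58 + 3/52))² = (0 - 979/1508)² = (-979/1508)² = 958441/2274064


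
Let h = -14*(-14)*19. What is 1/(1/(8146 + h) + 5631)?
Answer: 11870/66839971 ≈ 0.00017759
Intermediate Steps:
h = 3724 (h = 196*19 = 3724)
1/(1/(8146 + h) + 5631) = 1/(1/(8146 + 3724) + 5631) = 1/(1/11870 + 5631) = 1/(66839971/11870) = 11870/66839971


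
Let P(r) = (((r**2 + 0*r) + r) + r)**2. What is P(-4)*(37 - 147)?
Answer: -7040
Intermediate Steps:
P(r) = (r**2 + 2*r)**2 (P(r) = (((r**2 + 0) + r) + r)**2 = ((r**2 + r) + r)**2 = ((r + r**2) + r)**2 = (r**2 + 2*r)**2)
P(-4)*(37 - 147) = ((-4)**2*(2 - 4)**2)*(37 - 147) = (16*(-2)**2)*(-110) = (16*4)*(-110) = 64*(-110) = -7040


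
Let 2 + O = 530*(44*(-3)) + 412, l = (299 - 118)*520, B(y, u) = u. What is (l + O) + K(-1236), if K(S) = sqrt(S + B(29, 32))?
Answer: 24570 + 2*I*sqrt(301) ≈ 24570.0 + 34.699*I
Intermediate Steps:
l = 94120 (l = 181*520 = 94120)
K(S) = sqrt(32 + S) (K(S) = sqrt(S + 32) = sqrt(32 + S))
O = -69550 (O = -2 + (530*(44*(-3)) + 412) = -2 + (530*(-132) + 412) = -2 + (-69960 + 412) = -2 - 69548 = -69550)
(l + O) + K(-1236) = (94120 - 69550) + sqrt(32 - 1236) = 24570 + sqrt(-1204) = 24570 + 2*I*sqrt(301)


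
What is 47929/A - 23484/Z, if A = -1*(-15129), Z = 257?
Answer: -8365163/94833 ≈ -88.209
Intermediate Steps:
A = 15129
47929/A - 23484/Z = 47929/15129 - 23484/257 = 47929*(1/15129) - 23484*1/257 = 1169/369 - 23484/257 = -8365163/94833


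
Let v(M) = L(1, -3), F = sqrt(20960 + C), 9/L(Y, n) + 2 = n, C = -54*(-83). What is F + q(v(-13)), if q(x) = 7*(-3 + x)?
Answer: -168/5 + sqrt(25442) ≈ 125.91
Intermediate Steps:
C = 4482
L(Y, n) = 9/(-2 + n)
F = sqrt(25442) (F = sqrt(20960 + 4482) = sqrt(25442) ≈ 159.51)
v(M) = -9/5 (v(M) = 9/(-2 - 3) = 9/(-5) = 9*(-1/5) = -9/5)
q(x) = -21 + 7*x
F + q(v(-13)) = sqrt(25442) + (-21 + 7*(-9/5)) = sqrt(25442) + (-21 - 63/5) = sqrt(25442) - 168/5 = -168/5 + sqrt(25442)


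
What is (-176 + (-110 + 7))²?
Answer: 77841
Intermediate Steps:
(-176 + (-110 + 7))² = (-176 - 103)² = (-279)² = 77841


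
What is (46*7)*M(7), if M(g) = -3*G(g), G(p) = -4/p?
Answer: 552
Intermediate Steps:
M(g) = 12/g (M(g) = -(-12)/g = 12/g)
(46*7)*M(7) = (46*7)*(12/7) = 322*(12*(⅐)) = 322*(12/7) = 552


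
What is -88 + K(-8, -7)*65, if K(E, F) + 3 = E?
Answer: -803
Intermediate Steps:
K(E, F) = -3 + E
-88 + K(-8, -7)*65 = -88 + (-3 - 8)*65 = -88 - 11*65 = -88 - 715 = -803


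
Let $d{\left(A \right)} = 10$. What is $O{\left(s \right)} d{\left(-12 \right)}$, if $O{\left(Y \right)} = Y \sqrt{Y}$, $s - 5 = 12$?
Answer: $170 \sqrt{17} \approx 700.93$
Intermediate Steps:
$s = 17$ ($s = 5 + 12 = 17$)
$O{\left(Y \right)} = Y^{\frac{3}{2}}$
$O{\left(s \right)} d{\left(-12 \right)} = 17^{\frac{3}{2}} \cdot 10 = 17 \sqrt{17} \cdot 10 = 170 \sqrt{17}$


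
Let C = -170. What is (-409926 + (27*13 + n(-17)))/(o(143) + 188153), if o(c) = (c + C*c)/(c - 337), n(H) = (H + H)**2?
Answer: -79233286/36525849 ≈ -2.1692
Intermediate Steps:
n(H) = 4*H**2 (n(H) = (2*H)**2 = 4*H**2)
o(c) = -169*c/(-337 + c) (o(c) = (c - 170*c)/(c - 337) = (-169*c)/(-337 + c) = -169*c/(-337 + c))
(-409926 + (27*13 + n(-17)))/(o(143) + 188153) = (-409926 + (27*13 + 4*(-17)**2))/(-169*143/(-337 + 143) + 188153) = (-409926 + (351 + 4*289))/(-169*143/(-194) + 188153) = (-409926 + (351 + 1156))/(-169*143*(-1/194) + 188153) = (-409926 + 1507)/(24167/194 + 188153) = -408419/36525849/194 = -408419*194/36525849 = -79233286/36525849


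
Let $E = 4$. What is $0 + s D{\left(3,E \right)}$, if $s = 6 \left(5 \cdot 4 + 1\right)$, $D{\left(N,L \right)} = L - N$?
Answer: $126$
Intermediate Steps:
$s = 126$ ($s = 6 \left(20 + 1\right) = 6 \cdot 21 = 126$)
$0 + s D{\left(3,E \right)} = 0 + 126 \left(4 - 3\right) = 0 + 126 \cdot 1 = 0 + 126 = 126$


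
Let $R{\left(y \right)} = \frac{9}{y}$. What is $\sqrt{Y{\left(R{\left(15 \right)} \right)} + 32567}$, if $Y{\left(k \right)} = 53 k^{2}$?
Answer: $\frac{2 \sqrt{203663}}{5} \approx 180.52$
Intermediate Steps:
$\sqrt{Y{\left(R{\left(15 \right)} \right)} + 32567} = \sqrt{53 \left(\frac{9}{15}\right)^{2} + 32567} = \sqrt{53 \left(9 \cdot \frac{1}{15}\right)^{2} + 32567} = \sqrt{53 \left(\frac{3}{5}\right)^{2} + 32567} = \sqrt{53 \cdot \frac{9}{25} + 32567} = \sqrt{\frac{477}{25} + 32567} = \sqrt{\frac{814652}{25}} = \frac{2 \sqrt{203663}}{5}$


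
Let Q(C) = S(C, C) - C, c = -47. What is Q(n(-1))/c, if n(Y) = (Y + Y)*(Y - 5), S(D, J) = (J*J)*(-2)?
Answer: 300/47 ≈ 6.3830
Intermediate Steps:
S(D, J) = -2*J² (S(D, J) = J²*(-2) = -2*J²)
n(Y) = 2*Y*(-5 + Y) (n(Y) = (2*Y)*(-5 + Y) = 2*Y*(-5 + Y))
Q(C) = -C - 2*C² (Q(C) = -2*C² - C = -C - 2*C²)
Q(n(-1))/c = ((2*(-1)*(-5 - 1))*(-1 - 4*(-1)*(-5 - 1)))/(-47) = ((2*(-1)*(-6))*(-1 - 4*(-1)*(-6)))*(-1/47) = (12*(-1 - 2*12))*(-1/47) = (12*(-1 - 24))*(-1/47) = (12*(-25))*(-1/47) = -300*(-1/47) = 300/47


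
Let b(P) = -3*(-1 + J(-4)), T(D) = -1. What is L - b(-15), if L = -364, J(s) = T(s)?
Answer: -370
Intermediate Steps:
J(s) = -1
b(P) = 6 (b(P) = -3*(-1 - 1) = -3*(-2) = 6)
L - b(-15) = -364 - 1*6 = -364 - 6 = -370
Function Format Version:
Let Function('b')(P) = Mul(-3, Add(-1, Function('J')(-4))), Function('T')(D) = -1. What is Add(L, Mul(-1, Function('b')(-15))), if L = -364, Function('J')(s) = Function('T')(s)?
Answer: -370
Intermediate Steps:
Function('J')(s) = -1
Function('b')(P) = 6 (Function('b')(P) = Mul(-3, Add(-1, -1)) = Mul(-3, -2) = 6)
Add(L, Mul(-1, Function('b')(-15))) = Add(-364, Mul(-1, 6)) = Add(-364, -6) = -370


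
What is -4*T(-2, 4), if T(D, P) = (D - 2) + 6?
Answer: -8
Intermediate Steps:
T(D, P) = 4 + D (T(D, P) = (-2 + D) + 6 = 4 + D)
-4*T(-2, 4) = -4*(4 - 2) = -4*2 = -8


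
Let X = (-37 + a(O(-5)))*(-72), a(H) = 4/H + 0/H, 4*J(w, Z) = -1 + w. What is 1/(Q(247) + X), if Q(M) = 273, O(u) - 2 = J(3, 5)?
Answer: 5/14109 ≈ 0.00035438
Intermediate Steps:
J(w, Z) = -¼ + w/4 (J(w, Z) = (-1 + w)/4 = -¼ + w/4)
O(u) = 5/2 (O(u) = 2 + (-¼ + (¼)*3) = 2 + (-¼ + ¾) = 2 + ½ = 5/2)
a(H) = 4/H (a(H) = 4/H + 0 = 4/H)
X = 12744/5 (X = (-37 + 4/(5/2))*(-72) = (-37 + 4*(⅖))*(-72) = (-37 + 8/5)*(-72) = -177/5*(-72) = 12744/5 ≈ 2548.8)
1/(Q(247) + X) = 1/(273 + 12744/5) = 1/(14109/5) = 5/14109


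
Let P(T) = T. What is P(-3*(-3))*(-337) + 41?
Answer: -2992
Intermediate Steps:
P(-3*(-3))*(-337) + 41 = -3*(-3)*(-337) + 41 = 9*(-337) + 41 = -3033 + 41 = -2992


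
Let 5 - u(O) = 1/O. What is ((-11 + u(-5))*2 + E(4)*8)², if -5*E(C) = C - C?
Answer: 3364/25 ≈ 134.56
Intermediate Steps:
u(O) = 5 - 1/O
E(C) = 0 (E(C) = -(C - C)/5 = -⅕*0 = 0)
((-11 + u(-5))*2 + E(4)*8)² = ((-11 + (5 - 1/(-5)))*2 + 0*8)² = ((-11 + (5 - 1*(-⅕)))*2 + 0)² = ((-11 + (5 + ⅕))*2 + 0)² = ((-11 + 26/5)*2 + 0)² = (-29/5*2 + 0)² = (-58/5 + 0)² = (-58/5)² = 3364/25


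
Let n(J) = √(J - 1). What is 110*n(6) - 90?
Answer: -90 + 110*√5 ≈ 155.97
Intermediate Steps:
n(J) = √(-1 + J)
110*n(6) - 90 = 110*√(-1 + 6) - 90 = 110*√5 - 90 = -90 + 110*√5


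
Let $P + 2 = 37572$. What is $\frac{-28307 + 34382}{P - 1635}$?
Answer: $\frac{1215}{7187} \approx 0.16906$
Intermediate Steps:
$P = 37570$ ($P = -2 + 37572 = 37570$)
$\frac{-28307 + 34382}{P - 1635} = \frac{-28307 + 34382}{37570 - 1635} = \frac{6075}{35935} = 6075 \cdot \frac{1}{35935} = \frac{1215}{7187}$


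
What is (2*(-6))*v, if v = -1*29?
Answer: 348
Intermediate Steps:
v = -29
(2*(-6))*v = (2*(-6))*(-29) = -12*(-29) = 348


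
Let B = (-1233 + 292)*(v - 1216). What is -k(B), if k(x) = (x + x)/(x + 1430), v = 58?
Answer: -544839/272777 ≈ -1.9974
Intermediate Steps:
B = 1089678 (B = (-1233 + 292)*(58 - 1216) = -941*(-1158) = 1089678)
k(x) = 2*x/(1430 + x) (k(x) = (2*x)/(1430 + x) = 2*x/(1430 + x))
-k(B) = -2*1089678/(1430 + 1089678) = -2*1089678/1091108 = -1*544839/272777 = -544839/272777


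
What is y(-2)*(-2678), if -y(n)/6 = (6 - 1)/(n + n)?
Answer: -20085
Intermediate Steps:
y(n) = -15/n (y(n) = -6*(6 - 1)/(n + n) = -30/(2*n) = -30*1/(2*n) = -15/n)
y(-2)*(-2678) = -15/(-2)*(-2678) = -15*(-½)*(-2678) = (15/2)*(-2678) = -20085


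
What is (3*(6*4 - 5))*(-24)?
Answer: -1368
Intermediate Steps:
(3*(6*4 - 5))*(-24) = (3*(24 - 5))*(-24) = (3*19)*(-24) = 57*(-24) = -1368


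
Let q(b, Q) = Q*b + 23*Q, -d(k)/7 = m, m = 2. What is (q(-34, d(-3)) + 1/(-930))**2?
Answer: 20511681961/864900 ≈ 23716.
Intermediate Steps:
d(k) = -14 (d(k) = -7*2 = -14)
q(b, Q) = 23*Q + Q*b
(q(-34, d(-3)) + 1/(-930))**2 = (-14*(23 - 34) + 1/(-930))**2 = (-14*(-11) - 1/930)**2 = (154 - 1/930)**2 = (143219/930)**2 = 20511681961/864900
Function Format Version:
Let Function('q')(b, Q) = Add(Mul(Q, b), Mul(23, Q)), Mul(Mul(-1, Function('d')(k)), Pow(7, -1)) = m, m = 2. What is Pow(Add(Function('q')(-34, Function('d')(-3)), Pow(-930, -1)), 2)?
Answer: Rational(20511681961, 864900) ≈ 23716.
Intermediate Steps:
Function('d')(k) = -14 (Function('d')(k) = Mul(-7, 2) = -14)
Function('q')(b, Q) = Add(Mul(23, Q), Mul(Q, b))
Pow(Add(Function('q')(-34, Function('d')(-3)), Pow(-930, -1)), 2) = Pow(Add(Mul(-14, Add(23, -34)), Pow(-930, -1)), 2) = Pow(Add(Mul(-14, -11), Rational(-1, 930)), 2) = Pow(Add(154, Rational(-1, 930)), 2) = Pow(Rational(143219, 930), 2) = Rational(20511681961, 864900)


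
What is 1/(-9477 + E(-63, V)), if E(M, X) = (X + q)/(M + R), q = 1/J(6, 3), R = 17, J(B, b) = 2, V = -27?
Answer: -92/871831 ≈ -0.00010553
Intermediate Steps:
q = 1/2 ≈ 0.50000
E(M, X) = (1/2 + X)/(17 + M) (E(M, X) = (X + 1/2)/(M + 17) = (1/2 + X)/(17 + M))
1/(-9477 + E(-63, V)) = 1/(-9477 + (1/2 - 27)/(17 - 63)) = 1/(-9477 - 53/2/(-46)) = 1/(-9477 - 1/46*(-53/2)) = 1/(-9477 + 53/92) = 1/(-871831/92) = -92/871831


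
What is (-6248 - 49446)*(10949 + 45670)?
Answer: -3153338586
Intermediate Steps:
(-6248 - 49446)*(10949 + 45670) = -55694*56619 = -3153338586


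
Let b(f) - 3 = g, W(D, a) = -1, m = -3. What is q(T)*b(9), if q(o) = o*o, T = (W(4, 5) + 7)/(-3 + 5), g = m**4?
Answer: 756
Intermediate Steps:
g = 81 (g = (-3)**4 = 81)
b(f) = 84 (b(f) = 3 + 81 = 84)
T = 3 (T = (-1 + 7)/(-3 + 5) = 6/2 = 6*(1/2) = 3)
q(o) = o**2
q(T)*b(9) = 3**2*84 = 9*84 = 756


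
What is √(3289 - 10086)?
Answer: I*√6797 ≈ 82.444*I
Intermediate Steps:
√(3289 - 10086) = √(-6797) = I*√6797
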